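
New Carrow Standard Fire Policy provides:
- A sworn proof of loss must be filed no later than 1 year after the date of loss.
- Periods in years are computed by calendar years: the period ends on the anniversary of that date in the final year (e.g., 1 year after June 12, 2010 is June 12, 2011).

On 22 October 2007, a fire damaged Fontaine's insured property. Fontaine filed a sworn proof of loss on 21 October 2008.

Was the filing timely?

1 year after 22 October 2007 is October 22, 2008.
The deadline is October 22, 2008; the filing on October 21, 2008 is on or before that date.

Yes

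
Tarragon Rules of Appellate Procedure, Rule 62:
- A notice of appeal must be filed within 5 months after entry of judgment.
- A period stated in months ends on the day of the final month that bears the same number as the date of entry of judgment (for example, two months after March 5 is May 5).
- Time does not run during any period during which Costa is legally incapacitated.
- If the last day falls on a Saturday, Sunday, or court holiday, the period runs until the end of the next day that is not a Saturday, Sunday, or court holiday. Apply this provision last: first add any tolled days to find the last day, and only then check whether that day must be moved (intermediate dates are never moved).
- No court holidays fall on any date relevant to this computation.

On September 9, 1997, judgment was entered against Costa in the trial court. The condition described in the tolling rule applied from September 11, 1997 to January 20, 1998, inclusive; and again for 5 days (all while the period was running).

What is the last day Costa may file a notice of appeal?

5 months after September 9, 1997 is February 9, 1998.
From September 11, 1997 through January 20, 1998 inclusive is 132 days; tolling adds 132 days: February 9, 1998 + 132 days = June 21, 1998.
Tolling adds 5 days: June 21, 1998 + 5 days = June 26, 1998.
June 26, 1998 is a Friday and not a court holiday, so no extension applies.

June 26, 1998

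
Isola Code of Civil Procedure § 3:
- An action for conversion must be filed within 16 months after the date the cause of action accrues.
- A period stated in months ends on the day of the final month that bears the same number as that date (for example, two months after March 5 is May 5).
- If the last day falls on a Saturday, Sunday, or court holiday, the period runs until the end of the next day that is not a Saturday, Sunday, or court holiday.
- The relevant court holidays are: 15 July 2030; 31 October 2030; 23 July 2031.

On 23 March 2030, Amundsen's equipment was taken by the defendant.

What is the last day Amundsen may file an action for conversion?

July 24, 2031

16 months after 23 March 2030 is July 23, 2031.
July 23, 2031 is a listed holiday. The next qualifying day is July 24, 2031.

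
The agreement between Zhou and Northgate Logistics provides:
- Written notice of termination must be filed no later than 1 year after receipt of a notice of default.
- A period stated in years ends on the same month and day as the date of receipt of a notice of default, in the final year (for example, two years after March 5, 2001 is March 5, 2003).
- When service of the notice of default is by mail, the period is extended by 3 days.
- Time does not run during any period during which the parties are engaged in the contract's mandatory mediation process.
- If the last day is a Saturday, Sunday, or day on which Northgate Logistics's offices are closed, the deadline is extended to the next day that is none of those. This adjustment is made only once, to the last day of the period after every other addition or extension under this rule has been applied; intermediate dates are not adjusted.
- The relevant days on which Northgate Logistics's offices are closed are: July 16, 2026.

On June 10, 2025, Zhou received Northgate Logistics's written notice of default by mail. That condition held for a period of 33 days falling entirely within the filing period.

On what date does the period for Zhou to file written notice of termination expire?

1 year after June 10, 2025 is June 10, 2026.
Service was by mail, adding 3 days: June 10, 2026 + 3 days = June 13, 2026.
Tolling adds 33 days: June 13, 2026 + 33 days = July 16, 2026.
July 16, 2026 is a listed holiday. The next qualifying day is July 17, 2026.

July 17, 2026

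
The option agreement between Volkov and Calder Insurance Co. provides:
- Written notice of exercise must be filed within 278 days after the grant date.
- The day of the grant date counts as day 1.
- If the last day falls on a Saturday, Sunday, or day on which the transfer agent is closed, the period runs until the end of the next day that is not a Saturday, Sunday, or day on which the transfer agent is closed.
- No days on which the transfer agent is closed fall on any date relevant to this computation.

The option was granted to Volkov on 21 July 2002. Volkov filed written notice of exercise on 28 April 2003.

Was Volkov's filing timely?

No

Counting 21 July 2002 as day 1, day 278 is April 24, 2003.
April 24, 2003 is a Thursday and not a day on which the transfer agent is closed, so no extension applies.
The deadline is April 24, 2003; the filing on April 28, 2003 is after that date.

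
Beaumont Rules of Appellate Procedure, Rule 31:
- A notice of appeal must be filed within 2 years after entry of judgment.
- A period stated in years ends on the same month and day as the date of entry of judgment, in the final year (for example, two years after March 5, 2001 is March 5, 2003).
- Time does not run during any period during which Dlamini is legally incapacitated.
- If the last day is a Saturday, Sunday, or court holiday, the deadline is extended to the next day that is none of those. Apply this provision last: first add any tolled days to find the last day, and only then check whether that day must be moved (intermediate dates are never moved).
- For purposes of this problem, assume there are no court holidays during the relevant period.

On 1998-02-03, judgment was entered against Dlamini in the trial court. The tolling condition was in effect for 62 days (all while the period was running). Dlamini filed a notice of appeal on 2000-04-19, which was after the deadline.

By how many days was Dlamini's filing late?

2 years after 1998-02-03 is February 3, 2000.
Tolling adds 62 days: February 3, 2000 + 62 days = April 5, 2000.
April 5, 2000 is a Wednesday and not a court holiday, so no extension applies.
The deadline is April 5, 2000; from April 5, 2000 to April 19, 2000 is 14 days.

14 days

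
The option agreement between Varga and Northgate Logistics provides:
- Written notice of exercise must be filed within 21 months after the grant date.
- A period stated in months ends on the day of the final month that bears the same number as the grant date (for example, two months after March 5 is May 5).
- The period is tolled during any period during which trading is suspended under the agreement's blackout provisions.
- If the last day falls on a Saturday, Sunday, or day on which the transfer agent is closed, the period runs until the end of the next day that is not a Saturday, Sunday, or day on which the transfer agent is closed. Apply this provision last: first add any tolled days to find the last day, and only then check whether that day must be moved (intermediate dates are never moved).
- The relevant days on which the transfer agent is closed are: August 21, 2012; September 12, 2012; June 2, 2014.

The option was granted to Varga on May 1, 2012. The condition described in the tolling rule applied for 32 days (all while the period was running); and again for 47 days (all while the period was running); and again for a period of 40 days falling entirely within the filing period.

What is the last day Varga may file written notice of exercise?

June 3, 2014

21 months after May 1, 2012 is February 1, 2014.
Tolling adds 32 days: February 1, 2014 + 32 days = March 5, 2014.
Tolling adds 47 days: March 5, 2014 + 47 days = April 21, 2014.
Tolling adds 40 days: April 21, 2014 + 40 days = May 31, 2014.
May 31, 2014 is Saturday; June 1, 2014 is Sunday; June 2, 2014 is a listed holiday. The next qualifying day is June 3, 2014.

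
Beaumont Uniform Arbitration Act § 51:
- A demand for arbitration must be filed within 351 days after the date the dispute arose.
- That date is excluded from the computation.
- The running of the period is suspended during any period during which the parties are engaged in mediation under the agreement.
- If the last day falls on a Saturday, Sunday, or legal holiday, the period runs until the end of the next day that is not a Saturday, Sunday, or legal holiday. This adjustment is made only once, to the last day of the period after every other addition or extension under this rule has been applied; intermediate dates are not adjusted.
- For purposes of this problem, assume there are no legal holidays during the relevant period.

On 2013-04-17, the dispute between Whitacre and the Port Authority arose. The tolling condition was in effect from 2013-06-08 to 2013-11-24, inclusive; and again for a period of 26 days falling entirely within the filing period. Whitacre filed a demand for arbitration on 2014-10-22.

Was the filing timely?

No

351 days after 2013-04-17 is April 3, 2014.
From June 8, 2013 through November 24, 2013 inclusive is 170 days; tolling adds 170 days: April 3, 2014 + 170 days = September 20, 2014.
Tolling adds 26 days: September 20, 2014 + 26 days = October 16, 2014.
October 16, 2014 is a Thursday and not a legal holiday, so no extension applies.
The deadline is October 16, 2014; the filing on October 22, 2014 is after that date.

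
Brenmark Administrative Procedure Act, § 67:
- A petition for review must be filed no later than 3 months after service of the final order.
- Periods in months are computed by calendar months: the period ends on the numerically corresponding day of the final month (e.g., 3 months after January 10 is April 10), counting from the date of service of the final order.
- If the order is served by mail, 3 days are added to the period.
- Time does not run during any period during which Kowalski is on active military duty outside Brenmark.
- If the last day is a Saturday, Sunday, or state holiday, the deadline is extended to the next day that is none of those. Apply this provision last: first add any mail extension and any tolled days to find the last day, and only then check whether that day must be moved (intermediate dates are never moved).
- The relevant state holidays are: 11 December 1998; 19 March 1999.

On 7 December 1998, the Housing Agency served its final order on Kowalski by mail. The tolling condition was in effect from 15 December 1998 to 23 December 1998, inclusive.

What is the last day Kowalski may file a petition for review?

March 22, 1999

3 months after 7 December 1998 is March 7, 1999.
Service was by mail, adding 3 days: March 7, 1999 + 3 days = March 10, 1999.
From December 15, 1998 through December 23, 1998 inclusive is 9 days; tolling adds 9 days: March 10, 1999 + 9 days = March 19, 1999.
March 19, 1999 is a listed holiday; March 20, 1999 is Saturday; March 21, 1999 is Sunday. The next qualifying day is March 22, 1999.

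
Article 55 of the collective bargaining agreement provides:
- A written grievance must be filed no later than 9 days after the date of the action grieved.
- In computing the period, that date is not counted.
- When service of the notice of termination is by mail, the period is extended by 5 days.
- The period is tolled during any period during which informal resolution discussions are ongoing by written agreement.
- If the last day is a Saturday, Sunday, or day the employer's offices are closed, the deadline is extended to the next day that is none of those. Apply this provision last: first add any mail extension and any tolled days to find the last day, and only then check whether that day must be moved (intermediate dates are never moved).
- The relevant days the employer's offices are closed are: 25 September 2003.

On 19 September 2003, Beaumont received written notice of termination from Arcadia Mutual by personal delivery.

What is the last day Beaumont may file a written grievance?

9 days after 19 September 2003 is September 28, 2003.
Service was not by mail, so no mail extension applies.
September 28, 2003 is Sunday. The next qualifying day is September 29, 2003.

September 29, 2003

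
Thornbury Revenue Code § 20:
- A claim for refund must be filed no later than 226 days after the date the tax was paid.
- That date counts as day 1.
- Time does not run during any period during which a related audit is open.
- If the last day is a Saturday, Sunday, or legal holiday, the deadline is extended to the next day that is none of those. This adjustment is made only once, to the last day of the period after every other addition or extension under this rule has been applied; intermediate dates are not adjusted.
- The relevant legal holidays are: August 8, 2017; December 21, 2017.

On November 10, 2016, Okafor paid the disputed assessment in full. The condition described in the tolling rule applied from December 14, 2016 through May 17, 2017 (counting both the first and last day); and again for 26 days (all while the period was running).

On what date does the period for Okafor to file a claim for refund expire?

Counting November 10, 2016 as day 1, day 226 is June 23, 2017.
From December 14, 2016 through May 17, 2017 inclusive is 155 days; tolling adds 155 days: June 23, 2017 + 155 days = November 25, 2017.
Tolling adds 26 days: November 25, 2017 + 26 days = December 21, 2017.
December 21, 2017 is a listed holiday. The next qualifying day is December 22, 2017.

December 22, 2017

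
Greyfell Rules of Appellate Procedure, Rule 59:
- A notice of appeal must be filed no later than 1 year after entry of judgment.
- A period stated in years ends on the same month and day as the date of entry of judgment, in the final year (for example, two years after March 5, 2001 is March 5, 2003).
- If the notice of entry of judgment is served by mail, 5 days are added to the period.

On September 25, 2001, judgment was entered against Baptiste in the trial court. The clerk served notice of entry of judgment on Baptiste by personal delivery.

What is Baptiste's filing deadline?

1 year after September 25, 2001 is September 25, 2002.
Service was not by mail, so no mail extension applies.

September 25, 2002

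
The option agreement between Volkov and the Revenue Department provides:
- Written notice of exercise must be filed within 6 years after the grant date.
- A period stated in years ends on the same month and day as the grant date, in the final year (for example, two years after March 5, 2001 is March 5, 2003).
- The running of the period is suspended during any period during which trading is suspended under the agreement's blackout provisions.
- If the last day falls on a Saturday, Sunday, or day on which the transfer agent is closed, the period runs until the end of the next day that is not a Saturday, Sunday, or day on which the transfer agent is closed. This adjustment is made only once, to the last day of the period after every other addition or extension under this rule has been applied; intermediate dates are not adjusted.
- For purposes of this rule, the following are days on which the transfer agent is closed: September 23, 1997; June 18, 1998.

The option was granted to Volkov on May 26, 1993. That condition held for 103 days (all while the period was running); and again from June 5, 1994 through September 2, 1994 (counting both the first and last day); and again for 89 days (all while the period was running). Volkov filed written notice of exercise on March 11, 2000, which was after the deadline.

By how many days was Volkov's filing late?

6 years after May 26, 1993 is May 26, 1999.
Tolling adds 103 days: May 26, 1999 + 103 days = September 6, 1999.
From June 5, 1994 through September 2, 1994 inclusive is 90 days; tolling adds 90 days: September 6, 1999 + 90 days = December 5, 1999.
Tolling adds 89 days: December 5, 1999 + 89 days = March 3, 2000.
March 3, 2000 is a Friday and not a day on which the transfer agent is closed, so no extension applies.
The deadline is March 3, 2000; from March 3, 2000 to March 11, 2000 is 8 days.

8 days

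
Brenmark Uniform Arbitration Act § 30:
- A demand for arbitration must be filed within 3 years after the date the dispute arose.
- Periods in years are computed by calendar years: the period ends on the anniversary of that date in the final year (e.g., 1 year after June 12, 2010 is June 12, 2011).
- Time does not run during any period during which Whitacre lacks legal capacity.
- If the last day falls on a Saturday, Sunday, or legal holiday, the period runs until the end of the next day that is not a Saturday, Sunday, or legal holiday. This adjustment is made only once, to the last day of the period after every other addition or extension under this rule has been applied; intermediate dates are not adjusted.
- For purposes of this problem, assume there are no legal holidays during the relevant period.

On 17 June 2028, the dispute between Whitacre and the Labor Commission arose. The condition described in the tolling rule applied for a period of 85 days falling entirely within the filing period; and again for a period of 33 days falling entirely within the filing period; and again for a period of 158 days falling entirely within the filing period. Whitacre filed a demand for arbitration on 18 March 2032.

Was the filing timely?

3 years after 17 June 2028 is June 17, 2031.
Tolling adds 85 days: June 17, 2031 + 85 days = September 10, 2031.
Tolling adds 33 days: September 10, 2031 + 33 days = October 13, 2031.
Tolling adds 158 days: October 13, 2031 + 158 days = March 19, 2032.
March 19, 2032 is a Friday and not a legal holiday, so no extension applies.
The deadline is March 19, 2032; the filing on March 18, 2032 is on or before that date.

Yes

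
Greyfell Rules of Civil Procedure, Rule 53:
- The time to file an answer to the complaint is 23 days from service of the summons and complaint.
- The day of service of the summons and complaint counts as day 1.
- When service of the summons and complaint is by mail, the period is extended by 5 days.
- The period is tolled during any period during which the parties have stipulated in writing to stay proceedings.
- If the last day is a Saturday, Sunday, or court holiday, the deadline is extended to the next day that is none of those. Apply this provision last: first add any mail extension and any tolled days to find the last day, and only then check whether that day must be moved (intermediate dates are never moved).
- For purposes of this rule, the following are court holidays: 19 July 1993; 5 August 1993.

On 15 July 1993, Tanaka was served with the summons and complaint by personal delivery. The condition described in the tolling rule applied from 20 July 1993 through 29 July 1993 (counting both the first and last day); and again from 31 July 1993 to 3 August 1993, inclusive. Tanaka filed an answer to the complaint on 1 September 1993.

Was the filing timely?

No

Counting 15 July 1993 as day 1, day 23 is August 6, 1993.
Service was not by mail, so no mail extension applies.
From July 20, 1993 through July 29, 1993 inclusive is 10 days; tolling adds 10 days: August 6, 1993 + 10 days = August 16, 1993.
From July 31, 1993 through August 3, 1993 inclusive is 4 days; tolling adds 4 days: August 16, 1993 + 4 days = August 20, 1993.
August 20, 1993 is a Friday and not a court holiday, so no extension applies.
The deadline is August 20, 1993; the filing on September 1, 1993 is after that date.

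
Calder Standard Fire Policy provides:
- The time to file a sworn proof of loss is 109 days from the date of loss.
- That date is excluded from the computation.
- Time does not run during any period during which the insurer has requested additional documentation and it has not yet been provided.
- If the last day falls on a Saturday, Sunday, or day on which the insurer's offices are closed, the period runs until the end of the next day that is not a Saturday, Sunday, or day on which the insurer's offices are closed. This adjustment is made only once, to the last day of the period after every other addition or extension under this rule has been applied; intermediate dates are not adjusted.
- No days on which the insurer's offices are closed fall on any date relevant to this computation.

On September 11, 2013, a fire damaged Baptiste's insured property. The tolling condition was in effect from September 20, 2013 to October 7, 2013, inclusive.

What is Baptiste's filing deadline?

January 16, 2014

109 days after September 11, 2013 is December 29, 2013.
From September 20, 2013 through October 7, 2013 inclusive is 18 days; tolling adds 18 days: December 29, 2013 + 18 days = January 16, 2014.
January 16, 2014 is a Thursday and not a day on which the insurer's offices are closed, so no extension applies.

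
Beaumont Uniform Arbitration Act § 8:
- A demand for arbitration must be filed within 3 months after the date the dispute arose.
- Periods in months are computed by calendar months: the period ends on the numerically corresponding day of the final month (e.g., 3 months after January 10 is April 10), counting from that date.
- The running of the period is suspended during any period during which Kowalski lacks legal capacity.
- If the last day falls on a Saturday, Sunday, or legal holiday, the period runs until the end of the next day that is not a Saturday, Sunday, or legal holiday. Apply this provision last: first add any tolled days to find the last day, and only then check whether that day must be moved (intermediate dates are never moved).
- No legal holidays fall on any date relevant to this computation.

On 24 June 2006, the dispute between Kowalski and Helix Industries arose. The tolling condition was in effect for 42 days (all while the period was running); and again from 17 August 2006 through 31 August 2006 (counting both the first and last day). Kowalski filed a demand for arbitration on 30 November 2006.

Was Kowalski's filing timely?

3 months after 24 June 2006 is September 24, 2006.
Tolling adds 42 days: September 24, 2006 + 42 days = November 5, 2006.
From August 17, 2006 through August 31, 2006 inclusive is 15 days; tolling adds 15 days: November 5, 2006 + 15 days = November 20, 2006.
November 20, 2006 is a Monday and not a legal holiday, so no extension applies.
The deadline is November 20, 2006; the filing on November 30, 2006 is after that date.

No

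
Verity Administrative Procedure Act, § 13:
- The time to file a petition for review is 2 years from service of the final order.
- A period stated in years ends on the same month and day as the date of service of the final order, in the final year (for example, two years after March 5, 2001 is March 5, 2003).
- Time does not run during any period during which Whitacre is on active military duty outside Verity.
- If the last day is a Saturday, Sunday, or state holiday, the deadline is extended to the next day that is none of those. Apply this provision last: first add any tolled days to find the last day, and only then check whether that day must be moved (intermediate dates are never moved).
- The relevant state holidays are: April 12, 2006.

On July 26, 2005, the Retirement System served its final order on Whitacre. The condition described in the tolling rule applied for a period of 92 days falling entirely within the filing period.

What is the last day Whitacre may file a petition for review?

October 26, 2007

2 years after July 26, 2005 is July 26, 2007.
Tolling adds 92 days: July 26, 2007 + 92 days = October 26, 2007.
October 26, 2007 is a Friday and not a state holiday, so no extension applies.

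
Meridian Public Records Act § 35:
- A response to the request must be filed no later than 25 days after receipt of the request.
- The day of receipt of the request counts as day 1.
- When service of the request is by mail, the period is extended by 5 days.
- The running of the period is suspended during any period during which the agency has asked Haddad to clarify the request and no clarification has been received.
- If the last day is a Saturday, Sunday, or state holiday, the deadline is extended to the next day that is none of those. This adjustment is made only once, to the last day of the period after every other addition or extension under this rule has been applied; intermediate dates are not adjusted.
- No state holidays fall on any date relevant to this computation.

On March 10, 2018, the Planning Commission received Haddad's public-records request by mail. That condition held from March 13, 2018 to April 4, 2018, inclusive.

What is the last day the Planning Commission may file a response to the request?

May 1, 2018

Counting March 10, 2018 as day 1, day 25 is April 3, 2018.
Service was by mail, adding 5 days: April 3, 2018 + 5 days = April 8, 2018.
From March 13, 2018 through April 4, 2018 inclusive is 23 days; tolling adds 23 days: April 8, 2018 + 23 days = May 1, 2018.
May 1, 2018 is a Tuesday and not a state holiday, so no extension applies.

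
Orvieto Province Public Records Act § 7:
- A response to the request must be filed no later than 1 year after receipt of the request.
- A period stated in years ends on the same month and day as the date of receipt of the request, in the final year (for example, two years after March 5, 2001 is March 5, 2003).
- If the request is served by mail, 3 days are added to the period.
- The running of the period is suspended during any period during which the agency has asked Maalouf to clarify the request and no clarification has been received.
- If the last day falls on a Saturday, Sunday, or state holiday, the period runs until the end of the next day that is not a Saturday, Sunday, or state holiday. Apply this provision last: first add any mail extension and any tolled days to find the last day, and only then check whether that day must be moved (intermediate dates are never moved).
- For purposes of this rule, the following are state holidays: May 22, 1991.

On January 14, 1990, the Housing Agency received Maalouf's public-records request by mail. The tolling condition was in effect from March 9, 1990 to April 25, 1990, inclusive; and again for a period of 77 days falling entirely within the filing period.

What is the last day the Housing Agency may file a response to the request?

May 23, 1991

1 year after January 14, 1990 is January 14, 1991.
Service was by mail, adding 3 days: January 14, 1991 + 3 days = January 17, 1991.
From March 9, 1990 through April 25, 1990 inclusive is 48 days; tolling adds 48 days: January 17, 1991 + 48 days = March 6, 1991.
Tolling adds 77 days: March 6, 1991 + 77 days = May 22, 1991.
May 22, 1991 is a listed holiday. The next qualifying day is May 23, 1991.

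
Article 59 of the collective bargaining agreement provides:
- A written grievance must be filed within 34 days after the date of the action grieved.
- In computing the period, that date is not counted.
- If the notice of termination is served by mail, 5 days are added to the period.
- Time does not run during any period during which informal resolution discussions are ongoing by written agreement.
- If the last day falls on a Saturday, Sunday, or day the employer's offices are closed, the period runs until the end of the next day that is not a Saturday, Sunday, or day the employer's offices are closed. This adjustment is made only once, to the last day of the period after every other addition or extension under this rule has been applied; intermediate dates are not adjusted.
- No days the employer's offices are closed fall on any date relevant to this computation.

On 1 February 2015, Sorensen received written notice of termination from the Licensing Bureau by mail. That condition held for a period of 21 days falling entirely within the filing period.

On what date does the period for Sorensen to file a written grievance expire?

April 2, 2015

34 days after 1 February 2015 is March 7, 2015.
Service was by mail, adding 5 days: March 7, 2015 + 5 days = March 12, 2015.
Tolling adds 21 days: March 12, 2015 + 21 days = April 2, 2015.
April 2, 2015 is a Thursday and not a day the employer's offices are closed, so no extension applies.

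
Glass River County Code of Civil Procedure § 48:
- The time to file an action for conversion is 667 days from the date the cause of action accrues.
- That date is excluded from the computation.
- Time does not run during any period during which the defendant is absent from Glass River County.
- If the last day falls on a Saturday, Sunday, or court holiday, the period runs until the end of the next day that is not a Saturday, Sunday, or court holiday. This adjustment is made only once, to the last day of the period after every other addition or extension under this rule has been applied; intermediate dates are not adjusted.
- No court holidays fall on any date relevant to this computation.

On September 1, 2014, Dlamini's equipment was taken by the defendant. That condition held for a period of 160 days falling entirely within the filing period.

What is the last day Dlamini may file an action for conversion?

December 6, 2016

667 days after September 1, 2014 is June 29, 2016.
Tolling adds 160 days: June 29, 2016 + 160 days = December 6, 2016.
December 6, 2016 is a Tuesday and not a court holiday, so no extension applies.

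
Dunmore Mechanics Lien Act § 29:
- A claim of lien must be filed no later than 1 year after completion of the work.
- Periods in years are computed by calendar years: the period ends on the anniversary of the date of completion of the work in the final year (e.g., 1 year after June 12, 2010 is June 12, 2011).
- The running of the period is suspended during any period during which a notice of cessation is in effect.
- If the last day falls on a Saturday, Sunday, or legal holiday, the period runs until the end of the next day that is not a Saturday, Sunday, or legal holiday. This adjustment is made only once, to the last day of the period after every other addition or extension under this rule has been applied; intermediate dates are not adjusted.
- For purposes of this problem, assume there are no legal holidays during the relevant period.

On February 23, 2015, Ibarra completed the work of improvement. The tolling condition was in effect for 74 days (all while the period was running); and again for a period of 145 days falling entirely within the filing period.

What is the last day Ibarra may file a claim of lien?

September 29, 2016

1 year after February 23, 2015 is February 23, 2016.
Tolling adds 74 days: February 23, 2016 + 74 days = May 7, 2016.
Tolling adds 145 days: May 7, 2016 + 145 days = September 29, 2016.
September 29, 2016 is a Thursday and not a legal holiday, so no extension applies.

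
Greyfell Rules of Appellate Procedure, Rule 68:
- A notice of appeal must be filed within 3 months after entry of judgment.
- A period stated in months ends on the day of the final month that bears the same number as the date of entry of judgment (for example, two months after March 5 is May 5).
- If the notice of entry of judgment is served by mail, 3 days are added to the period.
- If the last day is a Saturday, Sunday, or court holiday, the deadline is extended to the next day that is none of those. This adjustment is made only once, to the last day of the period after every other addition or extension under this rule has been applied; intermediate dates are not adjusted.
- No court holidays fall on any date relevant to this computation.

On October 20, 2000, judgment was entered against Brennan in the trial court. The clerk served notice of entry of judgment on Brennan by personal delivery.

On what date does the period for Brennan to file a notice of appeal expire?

January 22, 2001

3 months after October 20, 2000 is January 20, 2001.
Service was not by mail, so no mail extension applies.
January 20, 2001 is Saturday; January 21, 2001 is Sunday. The next qualifying day is January 22, 2001.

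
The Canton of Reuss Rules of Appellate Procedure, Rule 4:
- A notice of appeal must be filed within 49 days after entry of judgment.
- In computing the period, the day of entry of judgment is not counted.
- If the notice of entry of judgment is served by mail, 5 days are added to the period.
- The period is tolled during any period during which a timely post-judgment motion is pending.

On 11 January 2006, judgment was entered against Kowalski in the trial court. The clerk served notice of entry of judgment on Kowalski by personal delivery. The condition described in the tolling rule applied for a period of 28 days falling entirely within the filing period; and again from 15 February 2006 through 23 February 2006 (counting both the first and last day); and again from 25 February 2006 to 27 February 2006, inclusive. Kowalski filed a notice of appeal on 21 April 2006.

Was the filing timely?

49 days after 11 January 2006 is March 1, 2006.
Service was not by mail, so no mail extension applies.
Tolling adds 28 days: March 1, 2006 + 28 days = March 29, 2006.
From February 15, 2006 through February 23, 2006 inclusive is 9 days; tolling adds 9 days: March 29, 2006 + 9 days = April 7, 2006.
From February 25, 2006 through February 27, 2006 inclusive is 3 days; tolling adds 3 days: April 7, 2006 + 3 days = April 10, 2006.
The deadline is April 10, 2006; the filing on April 21, 2006 is after that date.

No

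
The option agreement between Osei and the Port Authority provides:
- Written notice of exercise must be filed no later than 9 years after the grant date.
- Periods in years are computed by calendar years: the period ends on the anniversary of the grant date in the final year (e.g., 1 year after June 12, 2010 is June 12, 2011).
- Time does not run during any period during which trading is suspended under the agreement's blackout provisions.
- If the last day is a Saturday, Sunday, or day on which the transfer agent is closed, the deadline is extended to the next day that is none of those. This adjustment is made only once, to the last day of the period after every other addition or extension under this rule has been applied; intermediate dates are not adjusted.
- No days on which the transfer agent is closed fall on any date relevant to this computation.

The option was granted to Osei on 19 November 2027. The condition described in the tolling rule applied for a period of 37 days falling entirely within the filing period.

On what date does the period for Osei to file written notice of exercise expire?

December 26, 2036

9 years after 19 November 2027 is November 19, 2036.
Tolling adds 37 days: November 19, 2036 + 37 days = December 26, 2036.
December 26, 2036 is a Friday and not a day on which the transfer agent is closed, so no extension applies.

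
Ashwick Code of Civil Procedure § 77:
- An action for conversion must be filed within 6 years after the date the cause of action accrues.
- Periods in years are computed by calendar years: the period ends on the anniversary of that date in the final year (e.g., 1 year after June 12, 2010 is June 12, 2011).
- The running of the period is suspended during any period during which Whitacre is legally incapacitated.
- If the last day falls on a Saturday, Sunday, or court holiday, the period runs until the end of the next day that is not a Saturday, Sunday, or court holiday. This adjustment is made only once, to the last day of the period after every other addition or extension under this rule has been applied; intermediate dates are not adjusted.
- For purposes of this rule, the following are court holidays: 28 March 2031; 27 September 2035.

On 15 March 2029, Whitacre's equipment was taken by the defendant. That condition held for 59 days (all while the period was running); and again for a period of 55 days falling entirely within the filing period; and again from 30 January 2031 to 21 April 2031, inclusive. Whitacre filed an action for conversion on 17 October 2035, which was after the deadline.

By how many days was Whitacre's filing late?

6 years after 15 March 2029 is March 15, 2035.
Tolling adds 59 days: March 15, 2035 + 59 days = May 13, 2035.
Tolling adds 55 days: May 13, 2035 + 55 days = July 7, 2035.
From January 30, 2031 through April 21, 2031 inclusive is 82 days; tolling adds 82 days: July 7, 2035 + 82 days = September 27, 2035.
September 27, 2035 is a listed holiday. The next qualifying day is September 28, 2035.
The deadline is September 28, 2035; from September 28, 2035 to October 17, 2035 is 19 days.

19 days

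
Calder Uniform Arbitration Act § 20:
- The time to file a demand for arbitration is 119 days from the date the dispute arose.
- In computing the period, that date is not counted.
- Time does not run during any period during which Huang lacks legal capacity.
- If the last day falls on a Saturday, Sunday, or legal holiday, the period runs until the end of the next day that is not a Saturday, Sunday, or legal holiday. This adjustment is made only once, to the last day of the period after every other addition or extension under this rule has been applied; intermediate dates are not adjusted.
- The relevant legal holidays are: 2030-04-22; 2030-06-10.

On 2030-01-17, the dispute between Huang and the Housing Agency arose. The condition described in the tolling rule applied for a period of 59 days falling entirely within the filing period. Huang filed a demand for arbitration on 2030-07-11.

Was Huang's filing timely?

119 days after 2030-01-17 is May 16, 2030.
Tolling adds 59 days: May 16, 2030 + 59 days = July 14, 2030.
July 14, 2030 is Sunday. The next qualifying day is July 15, 2030.
The deadline is July 15, 2030; the filing on July 11, 2030 is on or before that date.

Yes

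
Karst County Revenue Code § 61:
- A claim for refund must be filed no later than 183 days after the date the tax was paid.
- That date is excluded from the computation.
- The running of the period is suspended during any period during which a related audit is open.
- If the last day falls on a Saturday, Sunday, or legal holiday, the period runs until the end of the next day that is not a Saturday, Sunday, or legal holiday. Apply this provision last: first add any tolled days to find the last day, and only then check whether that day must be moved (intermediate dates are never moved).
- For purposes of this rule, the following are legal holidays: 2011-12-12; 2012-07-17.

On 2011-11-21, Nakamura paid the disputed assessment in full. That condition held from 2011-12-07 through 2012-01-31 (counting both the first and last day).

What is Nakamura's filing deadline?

183 days after 2011-11-21 is May 22, 2012.
From December 7, 2011 through January 31, 2012 inclusive is 56 days; tolling adds 56 days: May 22, 2012 + 56 days = July 17, 2012.
July 17, 2012 is a listed holiday. The next qualifying day is July 18, 2012.

July 18, 2012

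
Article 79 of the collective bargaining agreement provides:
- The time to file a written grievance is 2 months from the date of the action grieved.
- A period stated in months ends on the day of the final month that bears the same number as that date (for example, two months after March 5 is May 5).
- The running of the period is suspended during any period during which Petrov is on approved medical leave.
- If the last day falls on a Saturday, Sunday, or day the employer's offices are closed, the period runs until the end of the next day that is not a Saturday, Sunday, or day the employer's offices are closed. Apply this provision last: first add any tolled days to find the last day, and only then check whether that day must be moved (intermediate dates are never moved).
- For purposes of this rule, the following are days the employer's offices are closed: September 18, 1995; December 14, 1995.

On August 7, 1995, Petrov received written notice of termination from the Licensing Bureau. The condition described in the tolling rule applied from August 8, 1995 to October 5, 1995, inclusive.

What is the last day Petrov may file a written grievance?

2 months after August 7, 1995 is October 7, 1995.
From August 8, 1995 through October 5, 1995 inclusive is 59 days; tolling adds 59 days: October 7, 1995 + 59 days = December 5, 1995.
December 5, 1995 is a Tuesday and not a day the employer's offices are closed, so no extension applies.

December 5, 1995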